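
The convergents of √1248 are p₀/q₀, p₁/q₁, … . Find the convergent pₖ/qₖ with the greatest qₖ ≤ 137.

√1248 = [35; 3, 17, 3, 70, …] (period length 4).
Convergents:
  p_0/q_0 = 35/1
  p_1/q_1 = 106/3
  p_2/q_2 = 1837/52
  p_3/q_3 = 5617/159
q_2 = 52 ≤ 137 < 159 = q_3, so the answer is 1837/52.

1837/52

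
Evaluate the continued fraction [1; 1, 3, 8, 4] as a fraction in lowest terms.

Using pₖ = aₖpₖ₋₁ + pₖ₋₂ and qₖ = aₖqₖ₋₁ + qₖ₋₂:
  k=0: a=1, p=1, q=1
  k=1: a=1, p=2, q=1
  k=2: a=3, p=7, q=4
  k=3: a=8, p=58, q=33
  k=4: a=4, p=239, q=136

239/136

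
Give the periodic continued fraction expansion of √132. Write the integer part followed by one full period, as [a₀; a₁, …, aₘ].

[11; 2, 22]

a₀ = ⌊√132⌋ = 11.
With m₀=0, d₀=1 and mₖ₊₁ = dₖaₖ − mₖ, dₖ₊₁ = (n − mₖ₊₁²)/dₖ, aₖ₊₁ = ⌊(a₀+mₖ₊₁)/dₖ₊₁⌋:
  k=1: m=11, d=11, a=2
  k=2: m=11, d=1, a=22
d=1 and a=2a₀=22 at k=2, so the next step gives (m, d) = (11, 11) again — its k=1 value — and the period has length 2.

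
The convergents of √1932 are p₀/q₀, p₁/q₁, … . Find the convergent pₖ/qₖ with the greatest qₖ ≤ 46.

967/22

√1932 = [43; 1, 20, 1, 86, …] (period length 4).
Convergents:
  p_0/q_0 = 43/1
  p_1/q_1 = 44/1
  p_2/q_2 = 923/21
  p_3/q_3 = 967/22
  p_4/q_4 = 84085/1913
q_3 = 22 ≤ 46 < 1913 = q_4, so the answer is 967/22.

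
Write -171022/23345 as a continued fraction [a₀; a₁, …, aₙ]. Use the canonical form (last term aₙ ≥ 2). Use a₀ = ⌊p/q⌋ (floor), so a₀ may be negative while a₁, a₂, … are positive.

[-8; 1, 2, 14, 1, 1, 14, 18]

-171022 = -8*23345 + 15738
23345 = 1*15738 + 7607
15738 = 2*7607 + 524
7607 = 14*524 + 271
524 = 1*271 + 253
271 = 1*253 + 18
253 = 14*18 + 1
18 = 18*1 + 0  (stop)
So -171022/23345 = [-8; 1, 2, 14, 1, 1, 14, 18].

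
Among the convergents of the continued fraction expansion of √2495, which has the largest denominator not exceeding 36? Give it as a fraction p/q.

√2495 = [49; 1, 18, 1, 98, …] (period length 4).
Convergents:
  p_0/q_0 = 49/1
  p_1/q_1 = 50/1
  p_2/q_2 = 949/19
  p_3/q_3 = 999/20
  p_4/q_4 = 98851/1979
q_3 = 20 ≤ 36 < 1979 = q_4, so the answer is 999/20.

999/20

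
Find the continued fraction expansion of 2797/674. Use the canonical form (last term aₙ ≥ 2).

2797 = 4*674 + 101
674 = 6*101 + 68
101 = 1*68 + 33
68 = 2*33 + 2
33 = 16*2 + 1
2 = 2*1 + 0  (stop)
So 2797/674 = [4; 6, 1, 2, 16, 2].

[4; 6, 1, 2, 16, 2]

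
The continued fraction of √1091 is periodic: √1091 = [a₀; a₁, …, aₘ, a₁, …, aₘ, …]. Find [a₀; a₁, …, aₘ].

a₀ = ⌊√1091⌋ = 33.
With m₀=0, d₀=1 and mₖ₊₁ = dₖaₖ − mₖ, dₖ₊₁ = (n − mₖ₊₁²)/dₖ, aₖ₊₁ = ⌊(a₀+mₖ₊₁)/dₖ₊₁⌋:
  k=1: m=33, d=2, a=33
  k=2: m=33, d=1, a=66
d=1 and a=2a₀=66 at k=2, so the next step gives (m, d) = (33, 2) again — its k=1 value — and the period has length 2.

[33; 33, 66]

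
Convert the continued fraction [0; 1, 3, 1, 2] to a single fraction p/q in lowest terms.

11/14

Fold from the inside: start with 2/1.
  1 + 1/2 = 3/2
  3 + 2/3 = 11/3
  1 + 3/11 = 14/11
  0 + 11/14 = 11/14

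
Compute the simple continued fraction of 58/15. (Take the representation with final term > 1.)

[3; 1, 6, 2]

58 = 3·15 + 13
15 = 1·13 + 2
13 = 6·2 + 1
2 = 2·1 + 0  (stop)
So 58/15 = [3; 1, 6, 2].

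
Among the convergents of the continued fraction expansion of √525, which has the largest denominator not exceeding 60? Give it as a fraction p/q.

527/23

√525 = [22; 1, 10, 2, 10, 1, 44, …] (period length 6).
Convergents:
  p_0/q_0 = 22/1
  p_1/q_1 = 23/1
  p_2/q_2 = 252/11
  p_3/q_3 = 527/23
  p_4/q_4 = 5522/241
q_3 = 23 ≤ 60 < 241 = q_4, so the answer is 527/23.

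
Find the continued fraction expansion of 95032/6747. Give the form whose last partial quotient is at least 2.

[14; 11, 1, 3, 14, 10]

95032 = 14×6747 + 574
6747 = 11×574 + 433
574 = 1×433 + 141
433 = 3×141 + 10
141 = 14×10 + 1
10 = 10×1 + 0  (stop)
So 95032/6747 = [14; 11, 1, 3, 14, 10].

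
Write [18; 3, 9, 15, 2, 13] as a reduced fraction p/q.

215919/11785

Fold from the inside: start with 13/1.
  2 + 1/13 = 27/13
  15 + 13/27 = 418/27
  9 + 27/418 = 3789/418
  3 + 418/3789 = 11785/3789
  18 + 3789/11785 = 215919/11785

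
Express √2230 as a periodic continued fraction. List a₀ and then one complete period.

[47; 4, 2, 18, 2, 4, 94]

a₀ = ⌊√2230⌋ = 47.
With m₀=0, d₀=1 and mₖ₊₁ = dₖaₖ − mₖ, dₖ₊₁ = (n − mₖ₊₁²)/dₖ, aₖ₊₁ = ⌊(a₀+mₖ₊₁)/dₖ₊₁⌋:
  k=1: m=47, d=21, a=4
  k=2: m=37, d=41, a=2
  k=3: m=45, d=5, a=18
  k=4: m=45, d=41, a=2
  k=5: m=37, d=21, a=4
  k=6: m=47, d=1, a=94
d=1 and a=2a₀=94 at k=6, so the next step gives (m, d) = (47, 21) again — its k=1 value — and the period has length 6.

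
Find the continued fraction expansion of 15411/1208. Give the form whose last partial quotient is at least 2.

15411 = 12·1208 + 915
1208 = 1·915 + 293
915 = 3·293 + 36
293 = 8·36 + 5
36 = 7·5 + 1
5 = 5·1 + 0  (stop)
So 15411/1208 = [12; 1, 3, 8, 7, 5].

[12; 1, 3, 8, 7, 5]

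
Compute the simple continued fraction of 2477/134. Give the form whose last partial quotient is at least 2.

2477 = 18×134 + 65
134 = 2×65 + 4
65 = 16×4 + 1
4 = 4×1 + 0  (stop)
So 2477/134 = [18; 2, 16, 4].

[18; 2, 16, 4]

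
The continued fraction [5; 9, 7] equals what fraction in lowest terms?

327/64

Using pₖ = aₖpₖ₋₁ + pₖ₋₂ and qₖ = aₖqₖ₋₁ + qₖ₋₂:
  k=0: a=5, p=5, q=1
  k=1: a=9, p=46, q=9
  k=2: a=7, p=327, q=64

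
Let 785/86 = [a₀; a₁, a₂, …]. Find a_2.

785 = 9·86 + 11   →  a_0 = 9
86 = 7·11 + 9   →  a_1 = 7
11 = 1·9 + 2   →  a_2 = 1

1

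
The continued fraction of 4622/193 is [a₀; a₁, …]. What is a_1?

1

4622 = 23·193 + 183   →  a_0 = 23
193 = 1·183 + 10   →  a_1 = 1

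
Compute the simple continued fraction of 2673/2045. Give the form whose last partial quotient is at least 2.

2673 = 1·2045 + 628
2045 = 3·628 + 161
628 = 3·161 + 145
161 = 1·145 + 16
145 = 9·16 + 1
16 = 16·1 + 0  (stop)
So 2673/2045 = [1; 3, 3, 1, 9, 16].

[1; 3, 3, 1, 9, 16]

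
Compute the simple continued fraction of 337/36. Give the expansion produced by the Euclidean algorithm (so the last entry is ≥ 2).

[9; 2, 1, 3, 3]

337 = 9×36 + 13
36 = 2×13 + 10
13 = 1×10 + 3
10 = 3×3 + 1
3 = 3×1 + 0  (stop)
So 337/36 = [9; 2, 1, 3, 3].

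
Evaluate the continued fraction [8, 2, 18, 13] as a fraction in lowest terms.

4099/483

Using pₖ = aₖpₖ₋₁ + pₖ₋₂ and qₖ = aₖqₖ₋₁ + qₖ₋₂:
  k=0: a=8, p=8, q=1
  k=1: a=2, p=17, q=2
  k=2: a=18, p=314, q=37
  k=3: a=13, p=4099, q=483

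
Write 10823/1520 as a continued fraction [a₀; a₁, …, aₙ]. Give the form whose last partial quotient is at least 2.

[7; 8, 3, 3, 1, 2, 1, 3]

10823 = 7*1520 + 183
1520 = 8*183 + 56
183 = 3*56 + 15
56 = 3*15 + 11
15 = 1*11 + 4
11 = 2*4 + 3
4 = 1*3 + 1
3 = 3*1 + 0  (stop)
So 10823/1520 = [7; 8, 3, 3, 1, 2, 1, 3].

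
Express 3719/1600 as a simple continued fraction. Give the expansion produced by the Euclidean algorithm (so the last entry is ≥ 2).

[2; 3, 12, 14, 3]

3719 = 2×1600 + 519
1600 = 3×519 + 43
519 = 12×43 + 3
43 = 14×3 + 1
3 = 3×1 + 0  (stop)
So 3719/1600 = [2; 3, 12, 14, 3].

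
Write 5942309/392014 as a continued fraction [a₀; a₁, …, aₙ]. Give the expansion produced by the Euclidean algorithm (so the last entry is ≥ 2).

5942309 = 15×392014 + 62099
392014 = 6×62099 + 19420
62099 = 3×19420 + 3839
19420 = 5×3839 + 225
3839 = 17×225 + 14
225 = 16×14 + 1
14 = 14×1 + 0  (stop)
So 5942309/392014 = [15; 6, 3, 5, 17, 16, 14].

[15; 6, 3, 5, 17, 16, 14]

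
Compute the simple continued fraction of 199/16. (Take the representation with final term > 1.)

199 = 12×16 + 7
16 = 2×7 + 2
7 = 3×2 + 1
2 = 2×1 + 0  (stop)
So 199/16 = [12; 2, 3, 2].

[12; 2, 3, 2]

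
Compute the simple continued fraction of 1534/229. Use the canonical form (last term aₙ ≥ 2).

1534 = 6×229 + 160
229 = 1×160 + 69
160 = 2×69 + 22
69 = 3×22 + 3
22 = 7×3 + 1
3 = 3×1 + 0  (stop)
So 1534/229 = [6; 1, 2, 3, 7, 3].

[6; 1, 2, 3, 7, 3]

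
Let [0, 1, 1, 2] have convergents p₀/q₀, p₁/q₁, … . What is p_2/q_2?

Using pₖ = aₖpₖ₋₁ + pₖ₋₂, qₖ = aₖqₖ₋₁ + qₖ₋₂ (with p₋₁=1, p₋₂=0, q₋₁=0, q₋₂=1):
  k=0: a=0, p=0, q=1
  k=1: a=1, p=1, q=1
  k=2: a=1, p=1, q=2

1/2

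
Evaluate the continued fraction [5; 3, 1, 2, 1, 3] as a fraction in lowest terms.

295/56

Fold from the inside: start with 3/1.
  1 + 1/3 = 4/3
  2 + 3/4 = 11/4
  1 + 4/11 = 15/11
  3 + 11/15 = 56/15
  5 + 15/56 = 295/56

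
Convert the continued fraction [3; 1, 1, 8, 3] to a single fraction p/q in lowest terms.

187/53

Using pₖ = aₖpₖ₋₁ + pₖ₋₂ and qₖ = aₖqₖ₋₁ + qₖ₋₂:
  k=0: a=3, p=3, q=1
  k=1: a=1, p=4, q=1
  k=2: a=1, p=7, q=2
  k=3: a=8, p=60, q=17
  k=4: a=3, p=187, q=53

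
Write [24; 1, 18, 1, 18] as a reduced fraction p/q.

9456/379

Using pₖ = aₖpₖ₋₁ + pₖ₋₂ and qₖ = aₖqₖ₋₁ + qₖ₋₂:
  k=0: a=24, p=24, q=1
  k=1: a=1, p=25, q=1
  k=2: a=18, p=474, q=19
  k=3: a=1, p=499, q=20
  k=4: a=18, p=9456, q=379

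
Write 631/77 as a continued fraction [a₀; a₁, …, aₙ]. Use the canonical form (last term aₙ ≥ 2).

631 = 8×77 + 15
77 = 5×15 + 2
15 = 7×2 + 1
2 = 2×1 + 0  (stop)
So 631/77 = [8; 5, 7, 2].

[8; 5, 7, 2]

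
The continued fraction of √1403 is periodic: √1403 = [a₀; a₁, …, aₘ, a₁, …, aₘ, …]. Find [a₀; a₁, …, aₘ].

a₀ = ⌊√1403⌋ = 37.
With m₀=0, d₀=1 and mₖ₊₁ = dₖaₖ − mₖ, dₖ₊₁ = (n − mₖ₊₁²)/dₖ, aₖ₊₁ = ⌊(a₀+mₖ₊₁)/dₖ₊₁⌋:
  k=1: m=37, d=34, a=2
  k=2: m=31, d=13, a=5
  k=3: m=34, d=19, a=3
  k=4: m=23, d=46, a=1
  k=5: m=23, d=19, a=3
  k=6: m=34, d=13, a=5
  k=7: m=31, d=34, a=2
  k=8: m=37, d=1, a=74
d=1 and a=2a₀=74 at k=8, so the next step gives (m, d) = (37, 34) again — its k=1 value — and the period has length 8.

[37; 2, 5, 3, 1, 3, 5, 2, 74]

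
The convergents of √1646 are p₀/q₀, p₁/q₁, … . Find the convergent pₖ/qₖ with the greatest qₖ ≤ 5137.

√1646 = [40; 1, 1, 3, 40, 3, 1, 1, 80, …] (period length 8).
Convergents:
  p_0/q_0 = 40/1
  p_1/q_1 = 41/1
  p_2/q_2 = 81/2
  p_3/q_3 = 284/7
  p_4/q_4 = 11441/282
  p_5/q_5 = 34607/853
  p_6/q_6 = 46048/1135
  p_7/q_7 = 80655/1988
  p_8/q_8 = 6498448/160175
q_7 = 1988 ≤ 5137 < 160175 = q_8, so the answer is 80655/1988.

80655/1988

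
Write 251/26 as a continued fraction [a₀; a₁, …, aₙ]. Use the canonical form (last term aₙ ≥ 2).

[9; 1, 1, 1, 8]

251 = 9×26 + 17
26 = 1×17 + 9
17 = 1×9 + 8
9 = 1×8 + 1
8 = 8×1 + 0  (stop)
So 251/26 = [9; 1, 1, 1, 8].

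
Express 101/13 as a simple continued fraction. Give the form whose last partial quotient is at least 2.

101 = 7·13 + 10
13 = 1·10 + 3
10 = 3·3 + 1
3 = 3·1 + 0  (stop)
So 101/13 = [7; 1, 3, 3].

[7; 1, 3, 3]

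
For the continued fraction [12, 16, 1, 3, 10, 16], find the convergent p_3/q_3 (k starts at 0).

Using pₖ = aₖpₖ₋₁ + pₖ₋₂, qₖ = aₖqₖ₋₁ + qₖ₋₂ (with p₋₁=1, p₋₂=0, q₋₁=0, q₋₂=1):
  k=0: a=12, p=12, q=1
  k=1: a=16, p=193, q=16
  k=2: a=1, p=205, q=17
  k=3: a=3, p=808, q=67

808/67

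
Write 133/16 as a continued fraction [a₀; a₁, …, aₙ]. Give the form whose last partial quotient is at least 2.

[8; 3, 5]

133 = 8×16 + 5
16 = 3×5 + 1
5 = 5×1 + 0  (stop)
So 133/16 = [8; 3, 5].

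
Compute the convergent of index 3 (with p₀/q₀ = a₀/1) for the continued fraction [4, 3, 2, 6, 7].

193/45

Using pₖ = aₖpₖ₋₁ + pₖ₋₂, qₖ = aₖqₖ₋₁ + qₖ₋₂ (with p₋₁=1, p₋₂=0, q₋₁=0, q₋₂=1):
  k=0: a=4, p=4, q=1
  k=1: a=3, p=13, q=3
  k=2: a=2, p=30, q=7
  k=3: a=6, p=193, q=45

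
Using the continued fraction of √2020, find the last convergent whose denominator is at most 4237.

72765/1619

√2020 = [44; 1, 16, 1, 88, …] (period length 4).
Convergents:
  p_0/q_0 = 44/1
  p_1/q_1 = 45/1
  p_2/q_2 = 764/17
  p_3/q_3 = 809/18
  p_4/q_4 = 71956/1601
  p_5/q_5 = 72765/1619
  p_6/q_6 = 1236196/27505
q_5 = 1619 ≤ 4237 < 27505 = q_6, so the answer is 72765/1619.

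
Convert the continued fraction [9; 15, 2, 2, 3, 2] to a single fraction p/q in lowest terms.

5448/601

Fold from the inside: start with 2/1.
  3 + 1/2 = 7/2
  2 + 2/7 = 16/7
  2 + 7/16 = 39/16
  15 + 16/39 = 601/39
  9 + 39/601 = 5448/601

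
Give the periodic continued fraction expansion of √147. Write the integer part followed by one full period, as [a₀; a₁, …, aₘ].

a₀ = ⌊√147⌋ = 12.
With m₀=0, d₀=1 and mₖ₊₁ = dₖaₖ − mₖ, dₖ₊₁ = (n − mₖ₊₁²)/dₖ, aₖ₊₁ = ⌊(a₀+mₖ₊₁)/dₖ₊₁⌋:
  k=1: m=12, d=3, a=8
  k=2: m=12, d=1, a=24
d=1 and a=2a₀=24 at k=2, so the next step gives (m, d) = (12, 3) again — its k=1 value — and the period has length 2.

[12; 8, 24]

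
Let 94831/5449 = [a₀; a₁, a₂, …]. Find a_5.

4

94831 = 17·5449 + 2198   →  a_0 = 17
5449 = 2·2198 + 1053   →  a_1 = 2
2198 = 2·1053 + 92   →  a_2 = 2
1053 = 11·92 + 41   →  a_3 = 11
92 = 2·41 + 10   →  a_4 = 2
41 = 4·10 + 1   →  a_5 = 4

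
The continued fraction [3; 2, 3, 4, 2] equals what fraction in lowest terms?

230/67

Using pₖ = aₖpₖ₋₁ + pₖ₋₂ and qₖ = aₖqₖ₋₁ + qₖ₋₂:
  k=0: a=3, p=3, q=1
  k=1: a=2, p=7, q=2
  k=2: a=3, p=24, q=7
  k=3: a=4, p=103, q=30
  k=4: a=2, p=230, q=67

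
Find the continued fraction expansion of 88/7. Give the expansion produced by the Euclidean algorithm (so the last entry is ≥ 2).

88 = 12·7 + 4
7 = 1·4 + 3
4 = 1·3 + 1
3 = 3·1 + 0  (stop)
So 88/7 = [12; 1, 1, 3].

[12; 1, 1, 3]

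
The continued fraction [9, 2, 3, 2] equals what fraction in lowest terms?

151/16

Fold from the inside: start with 2/1.
  3 + 1/2 = 7/2
  2 + 2/7 = 16/7
  9 + 7/16 = 151/16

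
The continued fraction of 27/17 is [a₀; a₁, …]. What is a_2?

27 = 1·17 + 10   →  a_0 = 1
17 = 1·10 + 7   →  a_1 = 1
10 = 1·7 + 3   →  a_2 = 1

1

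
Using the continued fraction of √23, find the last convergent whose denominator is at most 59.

√23 = [4; 1, 3, 1, 8, …] (period length 4).
Convergents:
  p_0/q_0 = 4/1
  p_1/q_1 = 5/1
  p_2/q_2 = 19/4
  p_3/q_3 = 24/5
  p_4/q_4 = 211/44
  p_5/q_5 = 235/49
  p_6/q_6 = 916/191
q_5 = 49 ≤ 59 < 191 = q_6, so the answer is 235/49.

235/49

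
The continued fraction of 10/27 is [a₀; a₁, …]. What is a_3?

10 = 0·27 + 10   →  a_0 = 0
27 = 2·10 + 7   →  a_1 = 2
10 = 1·7 + 3   →  a_2 = 1
7 = 2·3 + 1   →  a_3 = 2

2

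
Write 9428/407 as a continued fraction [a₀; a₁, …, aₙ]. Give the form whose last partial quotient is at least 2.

[23; 6, 13, 2, 2]

9428 = 23×407 + 67
407 = 6×67 + 5
67 = 13×5 + 2
5 = 2×2 + 1
2 = 2×1 + 0  (stop)
So 9428/407 = [23; 6, 13, 2, 2].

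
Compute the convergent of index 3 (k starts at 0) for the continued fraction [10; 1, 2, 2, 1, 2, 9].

75/7

Using pₖ = aₖpₖ₋₁ + pₖ₋₂, qₖ = aₖqₖ₋₁ + qₖ₋₂ (with p₋₁=1, p₋₂=0, q₋₁=0, q₋₂=1):
  k=0: a=10, p=10, q=1
  k=1: a=1, p=11, q=1
  k=2: a=2, p=32, q=3
  k=3: a=2, p=75, q=7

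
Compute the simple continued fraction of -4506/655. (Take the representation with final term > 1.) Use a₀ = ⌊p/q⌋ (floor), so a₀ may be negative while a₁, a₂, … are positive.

[-7; 8, 3, 2, 3, 3]

-4506 = -7*655 + 79
655 = 8*79 + 23
79 = 3*23 + 10
23 = 2*10 + 3
10 = 3*3 + 1
3 = 3*1 + 0  (stop)
So -4506/655 = [-7; 8, 3, 2, 3, 3].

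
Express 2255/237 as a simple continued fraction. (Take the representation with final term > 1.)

[9; 1, 1, 16, 2, 3]

2255 = 9*237 + 122
237 = 1*122 + 115
122 = 1*115 + 7
115 = 16*7 + 3
7 = 2*3 + 1
3 = 3*1 + 0  (stop)
So 2255/237 = [9; 1, 1, 16, 2, 3].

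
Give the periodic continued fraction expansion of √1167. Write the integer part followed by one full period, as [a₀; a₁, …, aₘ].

a₀ = ⌊√1167⌋ = 34.
With m₀=0, d₀=1 and mₖ₊₁ = dₖaₖ − mₖ, dₖ₊₁ = (n − mₖ₊₁²)/dₖ, aₖ₊₁ = ⌊(a₀+mₖ₊₁)/dₖ₊₁⌋:
  k=1: m=34, d=11, a=6
  k=2: m=32, d=13, a=5
  k=3: m=33, d=6, a=11
  k=4: m=33, d=13, a=5
  k=5: m=32, d=11, a=6
  k=6: m=34, d=1, a=68
d=1 and a=2a₀=68 at k=6, so the next step gives (m, d) = (34, 11) again — its k=1 value — and the period has length 6.

[34; 6, 5, 11, 5, 6, 68]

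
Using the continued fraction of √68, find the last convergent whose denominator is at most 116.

√68 = [8; 4, 16, …] (period length 2).
Convergents:
  p_0/q_0 = 8/1
  p_1/q_1 = 33/4
  p_2/q_2 = 536/65
  p_3/q_3 = 2177/264
q_2 = 65 ≤ 116 < 264 = q_3, so the answer is 536/65.

536/65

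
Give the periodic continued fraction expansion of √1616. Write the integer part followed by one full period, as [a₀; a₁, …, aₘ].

a₀ = ⌊√1616⌋ = 40.

[40; 5, 80]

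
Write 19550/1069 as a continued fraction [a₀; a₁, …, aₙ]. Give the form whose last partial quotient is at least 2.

[18; 3, 2, 8, 18]

19550 = 18×1069 + 308
1069 = 3×308 + 145
308 = 2×145 + 18
145 = 8×18 + 1
18 = 18×1 + 0  (stop)
So 19550/1069 = [18; 3, 2, 8, 18].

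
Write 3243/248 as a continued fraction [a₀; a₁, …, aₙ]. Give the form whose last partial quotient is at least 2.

3243 = 13*248 + 19
248 = 13*19 + 1
19 = 19*1 + 0  (stop)
So 3243/248 = [13; 13, 19].

[13; 13, 19]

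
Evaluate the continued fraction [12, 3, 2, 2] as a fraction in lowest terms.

209/17

Fold from the inside: start with 2/1.
  2 + 1/2 = 5/2
  3 + 2/5 = 17/5
  12 + 5/17 = 209/17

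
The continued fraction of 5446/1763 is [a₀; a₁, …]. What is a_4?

5446 = 3·1763 + 157   →  a_0 = 3
1763 = 11·157 + 36   →  a_1 = 11
157 = 4·36 + 13   →  a_2 = 4
36 = 2·13 + 10   →  a_3 = 2
13 = 1·10 + 3   →  a_4 = 1

1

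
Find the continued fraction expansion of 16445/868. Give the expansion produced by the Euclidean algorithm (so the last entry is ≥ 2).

[18; 1, 17, 2, 7, 3]

16445 = 18·868 + 821
868 = 1·821 + 47
821 = 17·47 + 22
47 = 2·22 + 3
22 = 7·3 + 1
3 = 3·1 + 0  (stop)
So 16445/868 = [18; 1, 17, 2, 7, 3].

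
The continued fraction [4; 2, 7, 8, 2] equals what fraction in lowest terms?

1157/259

Fold from the inside: start with 2/1.
  8 + 1/2 = 17/2
  7 + 2/17 = 121/17
  2 + 17/121 = 259/121
  4 + 121/259 = 1157/259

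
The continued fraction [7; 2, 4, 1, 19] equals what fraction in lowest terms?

Using pₖ = aₖpₖ₋₁ + pₖ₋₂ and qₖ = aₖqₖ₋₁ + qₖ₋₂:
  k=0: a=7, p=7, q=1
  k=1: a=2, p=15, q=2
  k=2: a=4, p=67, q=9
  k=3: a=1, p=82, q=11
  k=4: a=19, p=1625, q=218

1625/218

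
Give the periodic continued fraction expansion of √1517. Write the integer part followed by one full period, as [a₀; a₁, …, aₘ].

a₀ = ⌊√1517⌋ = 38.
With m₀=0, d₀=1 and mₖ₊₁ = dₖaₖ − mₖ, dₖ₊₁ = (n − mₖ₊₁²)/dₖ, aₖ₊₁ = ⌊(a₀+mₖ₊₁)/dₖ₊₁⌋:
  k=1: m=38, d=73, a=1
  k=2: m=35, d=4, a=18
  k=3: m=37, d=37, a=2
  k=4: m=37, d=4, a=18
  k=5: m=35, d=73, a=1
  k=6: m=38, d=1, a=76
d=1 and a=2a₀=76 at k=6, so the next step gives (m, d) = (38, 73) again — its k=1 value — and the period has length 6.

[38; 1, 18, 2, 18, 1, 76]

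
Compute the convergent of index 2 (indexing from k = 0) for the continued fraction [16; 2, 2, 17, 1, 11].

Using pₖ = aₖpₖ₋₁ + pₖ₋₂, qₖ = aₖqₖ₋₁ + qₖ₋₂ (with p₋₁=1, p₋₂=0, q₋₁=0, q₋₂=1):
  k=0: a=16, p=16, q=1
  k=1: a=2, p=33, q=2
  k=2: a=2, p=82, q=5

82/5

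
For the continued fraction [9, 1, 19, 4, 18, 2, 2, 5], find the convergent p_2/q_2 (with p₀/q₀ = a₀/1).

199/20

Using pₖ = aₖpₖ₋₁ + pₖ₋₂, qₖ = aₖqₖ₋₁ + qₖ₋₂ (with p₋₁=1, p₋₂=0, q₋₁=0, q₋₂=1):
  k=0: a=9, p=9, q=1
  k=1: a=1, p=10, q=1
  k=2: a=19, p=199, q=20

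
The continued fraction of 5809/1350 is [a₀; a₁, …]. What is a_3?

5809 = 4·1350 + 409   →  a_0 = 4
1350 = 3·409 + 123   →  a_1 = 3
409 = 3·123 + 40   →  a_2 = 3
123 = 3·40 + 3   →  a_3 = 3

3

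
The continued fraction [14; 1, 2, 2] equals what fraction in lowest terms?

Fold from the inside: start with 2/1.
  2 + 1/2 = 5/2
  1 + 2/5 = 7/5
  14 + 5/7 = 103/7

103/7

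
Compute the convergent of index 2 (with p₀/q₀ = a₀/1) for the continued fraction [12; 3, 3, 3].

123/10

Using pₖ = aₖpₖ₋₁ + pₖ₋₂, qₖ = aₖqₖ₋₁ + qₖ₋₂ (with p₋₁=1, p₋₂=0, q₋₁=0, q₋₂=1):
  k=0: a=12, p=12, q=1
  k=1: a=3, p=37, q=3
  k=2: a=3, p=123, q=10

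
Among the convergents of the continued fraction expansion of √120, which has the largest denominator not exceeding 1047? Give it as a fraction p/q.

5291/483

√120 = [10; 1, 20, …] (period length 2).
Convergents:
  p_0/q_0 = 10/1
  p_1/q_1 = 11/1
  p_2/q_2 = 230/21
  p_3/q_3 = 241/22
  p_4/q_4 = 5050/461
  p_5/q_5 = 5291/483
  p_6/q_6 = 110870/10121
q_5 = 483 ≤ 1047 < 10121 = q_6, so the answer is 5291/483.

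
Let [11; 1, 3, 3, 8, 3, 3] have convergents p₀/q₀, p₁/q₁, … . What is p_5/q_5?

3966/337

Using pₖ = aₖpₖ₋₁ + pₖ₋₂, qₖ = aₖqₖ₋₁ + qₖ₋₂ (with p₋₁=1, p₋₂=0, q₋₁=0, q₋₂=1):
  k=0: a=11, p=11, q=1
  k=1: a=1, p=12, q=1
  k=2: a=3, p=47, q=4
  k=3: a=3, p=153, q=13
  k=4: a=8, p=1271, q=108
  k=5: a=3, p=3966, q=337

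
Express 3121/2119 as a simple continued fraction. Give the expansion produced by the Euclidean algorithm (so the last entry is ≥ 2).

[1; 2, 8, 1, 2, 2, 16]

3121 = 1·2119 + 1002
2119 = 2·1002 + 115
1002 = 8·115 + 82
115 = 1·82 + 33
82 = 2·33 + 16
33 = 2·16 + 1
16 = 16·1 + 0  (stop)
So 3121/2119 = [1; 2, 8, 1, 2, 2, 16].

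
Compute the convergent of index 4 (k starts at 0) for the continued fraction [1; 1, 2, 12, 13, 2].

811/484

Using pₖ = aₖpₖ₋₁ + pₖ₋₂, qₖ = aₖqₖ₋₁ + qₖ₋₂ (with p₋₁=1, p₋₂=0, q₋₁=0, q₋₂=1):
  k=0: a=1, p=1, q=1
  k=1: a=1, p=2, q=1
  k=2: a=2, p=5, q=3
  k=3: a=12, p=62, q=37
  k=4: a=13, p=811, q=484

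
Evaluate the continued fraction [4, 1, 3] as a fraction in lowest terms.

Using pₖ = aₖpₖ₋₁ + pₖ₋₂ and qₖ = aₖqₖ₋₁ + qₖ₋₂:
  k=0: a=4, p=4, q=1
  k=1: a=1, p=5, q=1
  k=2: a=3, p=19, q=4

19/4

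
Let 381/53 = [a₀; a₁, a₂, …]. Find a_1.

381 = 7·53 + 10   →  a_0 = 7
53 = 5·10 + 3   →  a_1 = 5

5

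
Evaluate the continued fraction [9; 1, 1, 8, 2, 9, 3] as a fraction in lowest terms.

Using pₖ = aₖpₖ₋₁ + pₖ₋₂ and qₖ = aₖqₖ₋₁ + qₖ₋₂:
  k=0: a=9, p=9, q=1
  k=1: a=1, p=10, q=1
  k=2: a=1, p=19, q=2
  k=3: a=8, p=162, q=17
  k=4: a=2, p=343, q=36
  k=5: a=9, p=3249, q=341
  k=6: a=3, p=10090, q=1059

10090/1059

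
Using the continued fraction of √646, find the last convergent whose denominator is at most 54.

305/12

√646 = [25; 2, 2, 2, 50, …] (period length 4).
Convergents:
  p_0/q_0 = 25/1
  p_1/q_1 = 51/2
  p_2/q_2 = 127/5
  p_3/q_3 = 305/12
  p_4/q_4 = 15377/605
q_3 = 12 ≤ 54 < 605 = q_4, so the answer is 305/12.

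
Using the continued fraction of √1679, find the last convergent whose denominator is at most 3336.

136039/3320

√1679 = [40; 1, 39, 1, 80, …] (period length 4).
Convergents:
  p_0/q_0 = 40/1
  p_1/q_1 = 41/1
  p_2/q_2 = 1639/40
  p_3/q_3 = 1680/41
  p_4/q_4 = 136039/3320
  p_5/q_5 = 137719/3361
q_4 = 3320 ≤ 3336 < 3361 = q_5, so the answer is 136039/3320.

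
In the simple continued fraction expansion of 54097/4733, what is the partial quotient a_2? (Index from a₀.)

3

54097 = 11·4733 + 2034   →  a_0 = 11
4733 = 2·2034 + 665   →  a_1 = 2
2034 = 3·665 + 39   →  a_2 = 3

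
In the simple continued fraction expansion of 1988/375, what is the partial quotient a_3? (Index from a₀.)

7

1988 = 5·375 + 113   →  a_0 = 5
375 = 3·113 + 36   →  a_1 = 3
113 = 3·36 + 5   →  a_2 = 3
36 = 7·5 + 1   →  a_3 = 7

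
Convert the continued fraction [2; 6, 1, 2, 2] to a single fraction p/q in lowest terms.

101/47

Fold from the inside: start with 2/1.
  2 + 1/2 = 5/2
  1 + 2/5 = 7/5
  6 + 5/7 = 47/7
  2 + 7/47 = 101/47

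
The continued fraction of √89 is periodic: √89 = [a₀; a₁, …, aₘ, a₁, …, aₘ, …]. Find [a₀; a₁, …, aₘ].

[9; 2, 3, 3, 2, 18]

a₀ = ⌊√89⌋ = 9.
With m₀=0, d₀=1 and mₖ₊₁ = dₖaₖ − mₖ, dₖ₊₁ = (n − mₖ₊₁²)/dₖ, aₖ₊₁ = ⌊(a₀+mₖ₊₁)/dₖ₊₁⌋:
  k=1: m=9, d=8, a=2
  k=2: m=7, d=5, a=3
  k=3: m=8, d=5, a=3
  k=4: m=7, d=8, a=2
  k=5: m=9, d=1, a=18
d=1 and a=2a₀=18 at k=5, so the next step gives (m, d) = (9, 8) again — its k=1 value — and the period has length 5.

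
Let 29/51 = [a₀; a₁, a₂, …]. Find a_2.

1

29 = 0·51 + 29   →  a_0 = 0
51 = 1·29 + 22   →  a_1 = 1
29 = 1·22 + 7   →  a_2 = 1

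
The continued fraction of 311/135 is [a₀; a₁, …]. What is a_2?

311 = 2·135 + 41   →  a_0 = 2
135 = 3·41 + 12   →  a_1 = 3
41 = 3·12 + 5   →  a_2 = 3

3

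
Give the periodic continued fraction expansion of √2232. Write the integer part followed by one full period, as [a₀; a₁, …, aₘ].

a₀ = ⌊√2232⌋ = 47.
With m₀=0, d₀=1 and mₖ₊₁ = dₖaₖ − mₖ, dₖ₊₁ = (n − mₖ₊₁²)/dₖ, aₖ₊₁ = ⌊(a₀+mₖ₊₁)/dₖ₊₁⌋:
  k=1: m=47, d=23, a=4
  k=2: m=45, d=9, a=10
  k=3: m=45, d=23, a=4
  k=4: m=47, d=1, a=94
d=1 and a=2a₀=94 at k=4, so the next step gives (m, d) = (47, 23) again — its k=1 value — and the period has length 4.

[47; 4, 10, 4, 94]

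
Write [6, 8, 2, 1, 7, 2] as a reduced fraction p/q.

2503/409

Using pₖ = aₖpₖ₋₁ + pₖ₋₂ and qₖ = aₖqₖ₋₁ + qₖ₋₂:
  k=0: a=6, p=6, q=1
  k=1: a=8, p=49, q=8
  k=2: a=2, p=104, q=17
  k=3: a=1, p=153, q=25
  k=4: a=7, p=1175, q=192
  k=5: a=2, p=2503, q=409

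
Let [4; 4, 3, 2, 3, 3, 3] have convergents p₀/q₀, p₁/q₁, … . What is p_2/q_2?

Using pₖ = aₖpₖ₋₁ + pₖ₋₂, qₖ = aₖqₖ₋₁ + qₖ₋₂ (with p₋₁=1, p₋₂=0, q₋₁=0, q₋₂=1):
  k=0: a=4, p=4, q=1
  k=1: a=4, p=17, q=4
  k=2: a=3, p=55, q=13

55/13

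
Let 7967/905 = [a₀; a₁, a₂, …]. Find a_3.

11

7967 = 8·905 + 727   →  a_0 = 8
905 = 1·727 + 178   →  a_1 = 1
727 = 4·178 + 15   →  a_2 = 4
178 = 11·15 + 13   →  a_3 = 11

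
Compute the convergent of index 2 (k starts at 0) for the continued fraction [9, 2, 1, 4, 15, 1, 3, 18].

28/3

Using pₖ = aₖpₖ₋₁ + pₖ₋₂, qₖ = aₖqₖ₋₁ + qₖ₋₂ (with p₋₁=1, p₋₂=0, q₋₁=0, q₋₂=1):
  k=0: a=9, p=9, q=1
  k=1: a=2, p=19, q=2
  k=2: a=1, p=28, q=3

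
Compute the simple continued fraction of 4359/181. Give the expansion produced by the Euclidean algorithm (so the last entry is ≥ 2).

[24; 12, 15]

4359 = 24*181 + 15
181 = 12*15 + 1
15 = 15*1 + 0  (stop)
So 4359/181 = [24; 12, 15].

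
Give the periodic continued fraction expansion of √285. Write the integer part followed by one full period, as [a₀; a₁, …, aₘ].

[16; 1, 7, 2, 7, 1, 32]

a₀ = ⌊√285⌋ = 16.
With m₀=0, d₀=1 and mₖ₊₁ = dₖaₖ − mₖ, dₖ₊₁ = (n − mₖ₊₁²)/dₖ, aₖ₊₁ = ⌊(a₀+mₖ₊₁)/dₖ₊₁⌋:
  k=1: m=16, d=29, a=1
  k=2: m=13, d=4, a=7
  k=3: m=15, d=15, a=2
  k=4: m=15, d=4, a=7
  k=5: m=13, d=29, a=1
  k=6: m=16, d=1, a=32
d=1 and a=2a₀=32 at k=6, so the next step gives (m, d) = (16, 29) again — its k=1 value — and the period has length 6.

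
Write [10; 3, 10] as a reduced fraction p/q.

320/31

Fold from the inside: start with 10/1.
  3 + 1/10 = 31/10
  10 + 10/31 = 320/31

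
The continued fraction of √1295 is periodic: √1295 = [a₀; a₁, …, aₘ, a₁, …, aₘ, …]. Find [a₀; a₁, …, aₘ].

[35; 1, 70]

a₀ = ⌊√1295⌋ = 35.
With m₀=0, d₀=1 and mₖ₊₁ = dₖaₖ − mₖ, dₖ₊₁ = (n − mₖ₊₁²)/dₖ, aₖ₊₁ = ⌊(a₀+mₖ₊₁)/dₖ₊₁⌋:
  k=1: m=35, d=70, a=1
  k=2: m=35, d=1, a=70
d=1 and a=2a₀=70 at k=2, so the next step gives (m, d) = (35, 70) again — its k=1 value — and the period has length 2.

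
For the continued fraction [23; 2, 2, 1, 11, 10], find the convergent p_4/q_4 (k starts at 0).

1921/82

Using pₖ = aₖpₖ₋₁ + pₖ₋₂, qₖ = aₖqₖ₋₁ + qₖ₋₂ (with p₋₁=1, p₋₂=0, q₋₁=0, q₋₂=1):
  k=0: a=23, p=23, q=1
  k=1: a=2, p=47, q=2
  k=2: a=2, p=117, q=5
  k=3: a=1, p=164, q=7
  k=4: a=11, p=1921, q=82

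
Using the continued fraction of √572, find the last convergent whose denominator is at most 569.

13465/563

√572 = [23; 1, 10, 1, 46, …] (period length 4).
Convergents:
  p_0/q_0 = 23/1
  p_1/q_1 = 24/1
  p_2/q_2 = 263/11
  p_3/q_3 = 287/12
  p_4/q_4 = 13465/563
  p_5/q_5 = 13752/575
q_4 = 563 ≤ 569 < 575 = q_5, so the answer is 13465/563.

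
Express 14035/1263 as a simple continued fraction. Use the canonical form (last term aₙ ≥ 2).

14035 = 11·1263 + 142
1263 = 8·142 + 127
142 = 1·127 + 15
127 = 8·15 + 7
15 = 2·7 + 1
7 = 7·1 + 0  (stop)
So 14035/1263 = [11; 8, 1, 8, 2, 7].

[11; 8, 1, 8, 2, 7]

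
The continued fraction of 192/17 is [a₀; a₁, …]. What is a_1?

192 = 11·17 + 5   →  a_0 = 11
17 = 3·5 + 2   →  a_1 = 3

3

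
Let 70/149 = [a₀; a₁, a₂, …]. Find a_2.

70 = 0·149 + 70   →  a_0 = 0
149 = 2·70 + 9   →  a_1 = 2
70 = 7·9 + 7   →  a_2 = 7

7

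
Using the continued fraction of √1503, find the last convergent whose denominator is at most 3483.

√1503 = [38; 1, 3, 3, 8, 3, 3, 1, 76, …] (period length 8).
Convergents:
  p_0/q_0 = 38/1
  p_1/q_1 = 39/1
  p_2/q_2 = 155/4
  p_3/q_3 = 504/13
  p_4/q_4 = 4187/108
  p_5/q_5 = 13065/337
  p_6/q_6 = 43382/1119
  p_7/q_7 = 56447/1456
  p_8/q_8 = 4333354/111775
q_7 = 1456 ≤ 3483 < 111775 = q_8, so the answer is 56447/1456.

56447/1456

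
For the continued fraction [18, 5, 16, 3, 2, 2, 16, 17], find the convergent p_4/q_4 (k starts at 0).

10500/577

Using pₖ = aₖpₖ₋₁ + pₖ₋₂, qₖ = aₖqₖ₋₁ + qₖ₋₂ (with p₋₁=1, p₋₂=0, q₋₁=0, q₋₂=1):
  k=0: a=18, p=18, q=1
  k=1: a=5, p=91, q=5
  k=2: a=16, p=1474, q=81
  k=3: a=3, p=4513, q=248
  k=4: a=2, p=10500, q=577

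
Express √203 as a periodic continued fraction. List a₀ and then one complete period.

a₀ = ⌊√203⌋ = 14.
With m₀=0, d₀=1 and mₖ₊₁ = dₖaₖ − mₖ, dₖ₊₁ = (n − mₖ₊₁²)/dₖ, aₖ₊₁ = ⌊(a₀+mₖ₊₁)/dₖ₊₁⌋:
  k=1: m=14, d=7, a=4
  k=2: m=14, d=1, a=28
d=1 and a=2a₀=28 at k=2, so the next step gives (m, d) = (14, 7) again — its k=1 value — and the period has length 2.

[14; 4, 28]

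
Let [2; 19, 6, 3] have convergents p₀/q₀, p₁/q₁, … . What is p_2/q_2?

Using pₖ = aₖpₖ₋₁ + pₖ₋₂, qₖ = aₖqₖ₋₁ + qₖ₋₂ (with p₋₁=1, p₋₂=0, q₋₁=0, q₋₂=1):
  k=0: a=2, p=2, q=1
  k=1: a=19, p=39, q=19
  k=2: a=6, p=236, q=115

236/115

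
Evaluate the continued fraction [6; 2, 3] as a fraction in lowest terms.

45/7

Using pₖ = aₖpₖ₋₁ + pₖ₋₂ and qₖ = aₖqₖ₋₁ + qₖ₋₂:
  k=0: a=6, p=6, q=1
  k=1: a=2, p=13, q=2
  k=2: a=3, p=45, q=7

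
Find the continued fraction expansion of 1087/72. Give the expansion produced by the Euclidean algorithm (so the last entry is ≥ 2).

1087 = 15×72 + 7
72 = 10×7 + 2
7 = 3×2 + 1
2 = 2×1 + 0  (stop)
So 1087/72 = [15; 10, 3, 2].

[15; 10, 3, 2]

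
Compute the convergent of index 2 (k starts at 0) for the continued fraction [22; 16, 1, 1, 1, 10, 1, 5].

375/17

Using pₖ = aₖpₖ₋₁ + pₖ₋₂, qₖ = aₖqₖ₋₁ + qₖ₋₂ (with p₋₁=1, p₋₂=0, q₋₁=0, q₋₂=1):
  k=0: a=22, p=22, q=1
  k=1: a=16, p=353, q=16
  k=2: a=1, p=375, q=17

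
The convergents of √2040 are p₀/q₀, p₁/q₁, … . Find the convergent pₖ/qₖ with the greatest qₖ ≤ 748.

√2040 = [45; 6, 90, …] (period length 2).
Convergents:
  p_0/q_0 = 45/1
  p_1/q_1 = 271/6
  p_2/q_2 = 24435/541
  p_3/q_3 = 146881/3252
q_2 = 541 ≤ 748 < 3252 = q_3, so the answer is 24435/541.

24435/541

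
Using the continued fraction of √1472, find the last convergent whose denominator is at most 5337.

√1472 = [38; 2, 1, 2, 1, 2, 76, …] (period length 6).
Convergents:
  p_0/q_0 = 38/1
  p_1/q_1 = 77/2
  p_2/q_2 = 115/3
  p_3/q_3 = 307/8
  p_4/q_4 = 422/11
  p_5/q_5 = 1151/30
  p_6/q_6 = 87898/2291
  p_7/q_7 = 176947/4612
  p_8/q_8 = 264845/6903
q_7 = 4612 ≤ 5337 < 6903 = q_8, so the answer is 176947/4612.

176947/4612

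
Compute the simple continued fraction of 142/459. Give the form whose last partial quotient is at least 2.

[0; 3, 4, 3, 3, 3]

142 = 0·459 + 142
459 = 3·142 + 33
142 = 4·33 + 10
33 = 3·10 + 3
10 = 3·3 + 1
3 = 3·1 + 0  (stop)
So 142/459 = [0; 3, 4, 3, 3, 3].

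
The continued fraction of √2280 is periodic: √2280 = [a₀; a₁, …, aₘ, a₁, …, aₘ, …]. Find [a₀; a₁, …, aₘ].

a₀ = ⌊√2280⌋ = 47.
With m₀=0, d₀=1 and mₖ₊₁ = dₖaₖ − mₖ, dₖ₊₁ = (n − mₖ₊₁²)/dₖ, aₖ₊₁ = ⌊(a₀+mₖ₊₁)/dₖ₊₁⌋:
  k=1: m=47, d=71, a=1
  k=2: m=24, d=24, a=2
  k=3: m=24, d=71, a=1
  k=4: m=47, d=1, a=94
d=1 and a=2a₀=94 at k=4, so the next step gives (m, d) = (47, 71) again — its k=1 value — and the period has length 4.

[47; 1, 2, 1, 94]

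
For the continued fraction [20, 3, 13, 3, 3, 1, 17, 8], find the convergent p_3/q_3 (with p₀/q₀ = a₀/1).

2500/123

Using pₖ = aₖpₖ₋₁ + pₖ₋₂, qₖ = aₖqₖ₋₁ + qₖ₋₂ (with p₋₁=1, p₋₂=0, q₋₁=0, q₋₂=1):
  k=0: a=20, p=20, q=1
  k=1: a=3, p=61, q=3
  k=2: a=13, p=813, q=40
  k=3: a=3, p=2500, q=123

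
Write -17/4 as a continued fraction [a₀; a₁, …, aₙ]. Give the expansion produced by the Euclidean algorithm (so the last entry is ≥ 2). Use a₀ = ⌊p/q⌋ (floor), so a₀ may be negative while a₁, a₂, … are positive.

[-5; 1, 3]

-17 = -5×4 + 3
4 = 1×3 + 1
3 = 3×1 + 0  (stop)
So -17/4 = [-5; 1, 3].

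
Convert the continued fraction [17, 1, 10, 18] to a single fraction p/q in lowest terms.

Fold from the inside: start with 18/1.
  10 + 1/18 = 181/18
  1 + 18/181 = 199/181
  17 + 181/199 = 3564/199

3564/199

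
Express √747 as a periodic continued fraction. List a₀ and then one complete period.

a₀ = ⌊√747⌋ = 27.
With m₀=0, d₀=1 and mₖ₊₁ = dₖaₖ − mₖ, dₖ₊₁ = (n − mₖ₊₁²)/dₖ, aₖ₊₁ = ⌊(a₀+mₖ₊₁)/dₖ₊₁⌋:
  k=1: m=27, d=18, a=3
  k=2: m=27, d=1, a=54
d=1 and a=2a₀=54 at k=2, so the next step gives (m, d) = (27, 18) again — its k=1 value — and the period has length 2.

[27; 3, 54]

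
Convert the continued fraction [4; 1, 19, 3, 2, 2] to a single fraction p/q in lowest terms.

1708/345

Fold from the inside: start with 2/1.
  2 + 1/2 = 5/2
  3 + 2/5 = 17/5
  19 + 5/17 = 328/17
  1 + 17/328 = 345/328
  4 + 328/345 = 1708/345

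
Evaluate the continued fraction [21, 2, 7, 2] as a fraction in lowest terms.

687/32

Using pₖ = aₖpₖ₋₁ + pₖ₋₂ and qₖ = aₖqₖ₋₁ + qₖ₋₂:
  k=0: a=21, p=21, q=1
  k=1: a=2, p=43, q=2
  k=2: a=7, p=322, q=15
  k=3: a=2, p=687, q=32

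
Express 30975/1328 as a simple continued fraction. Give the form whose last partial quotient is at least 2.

[23; 3, 12, 3, 5, 2]

30975 = 23*1328 + 431
1328 = 3*431 + 35
431 = 12*35 + 11
35 = 3*11 + 2
11 = 5*2 + 1
2 = 2*1 + 0  (stop)
So 30975/1328 = [23; 3, 12, 3, 5, 2].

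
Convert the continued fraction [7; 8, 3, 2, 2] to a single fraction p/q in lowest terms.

Fold from the inside: start with 2/1.
  2 + 1/2 = 5/2
  3 + 2/5 = 17/5
  8 + 5/17 = 141/17
  7 + 17/141 = 1004/141

1004/141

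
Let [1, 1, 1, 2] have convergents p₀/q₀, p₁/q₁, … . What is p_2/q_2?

Using pₖ = aₖpₖ₋₁ + pₖ₋₂, qₖ = aₖqₖ₋₁ + qₖ₋₂ (with p₋₁=1, p₋₂=0, q₋₁=0, q₋₂=1):
  k=0: a=1, p=1, q=1
  k=1: a=1, p=2, q=1
  k=2: a=1, p=3, q=2

3/2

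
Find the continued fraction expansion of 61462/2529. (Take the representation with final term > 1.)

[24; 3, 3, 3, 6, 12]

61462 = 24*2529 + 766
2529 = 3*766 + 231
766 = 3*231 + 73
231 = 3*73 + 12
73 = 6*12 + 1
12 = 12*1 + 0  (stop)
So 61462/2529 = [24; 3, 3, 3, 6, 12].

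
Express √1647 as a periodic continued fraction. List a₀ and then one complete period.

[40; 1, 1, 2, 1, 1, 80]

a₀ = ⌊√1647⌋ = 40.
With m₀=0, d₀=1 and mₖ₊₁ = dₖaₖ − mₖ, dₖ₊₁ = (n − mₖ₊₁²)/dₖ, aₖ₊₁ = ⌊(a₀+mₖ₊₁)/dₖ₊₁⌋:
  k=1: m=40, d=47, a=1
  k=2: m=7, d=34, a=1
  k=3: m=27, d=27, a=2
  k=4: m=27, d=34, a=1
  k=5: m=7, d=47, a=1
  k=6: m=40, d=1, a=80
d=1 and a=2a₀=80 at k=6, so the next step gives (m, d) = (40, 47) again — its k=1 value — and the period has length 6.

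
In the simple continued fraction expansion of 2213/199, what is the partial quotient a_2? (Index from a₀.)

2213 = 11·199 + 24   →  a_0 = 11
199 = 8·24 + 7   →  a_1 = 8
24 = 3·7 + 3   →  a_2 = 3

3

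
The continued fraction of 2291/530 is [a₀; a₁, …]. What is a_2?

10

2291 = 4·530 + 171   →  a_0 = 4
530 = 3·171 + 17   →  a_1 = 3
171 = 10·17 + 1   →  a_2 = 10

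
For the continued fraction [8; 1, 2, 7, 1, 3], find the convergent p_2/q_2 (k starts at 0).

26/3

Using pₖ = aₖpₖ₋₁ + pₖ₋₂, qₖ = aₖqₖ₋₁ + qₖ₋₂ (with p₋₁=1, p₋₂=0, q₋₁=0, q₋₂=1):
  k=0: a=8, p=8, q=1
  k=1: a=1, p=9, q=1
  k=2: a=2, p=26, q=3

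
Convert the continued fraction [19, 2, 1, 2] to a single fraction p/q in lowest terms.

Using pₖ = aₖpₖ₋₁ + pₖ₋₂ and qₖ = aₖqₖ₋₁ + qₖ₋₂:
  k=0: a=19, p=19, q=1
  k=1: a=2, p=39, q=2
  k=2: a=1, p=58, q=3
  k=3: a=2, p=155, q=8

155/8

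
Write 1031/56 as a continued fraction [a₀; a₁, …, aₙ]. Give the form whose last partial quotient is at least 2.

1031 = 18·56 + 23
56 = 2·23 + 10
23 = 2·10 + 3
10 = 3·3 + 1
3 = 3·1 + 0  (stop)
So 1031/56 = [18; 2, 2, 3, 3].

[18; 2, 2, 3, 3]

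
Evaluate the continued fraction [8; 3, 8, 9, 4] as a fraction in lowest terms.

7796/937

Fold from the inside: start with 4/1.
  9 + 1/4 = 37/4
  8 + 4/37 = 300/37
  3 + 37/300 = 937/300
  8 + 300/937 = 7796/937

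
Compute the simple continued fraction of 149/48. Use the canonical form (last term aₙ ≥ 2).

149 = 3*48 + 5
48 = 9*5 + 3
5 = 1*3 + 2
3 = 1*2 + 1
2 = 2*1 + 0  (stop)
So 149/48 = [3; 9, 1, 1, 2].

[3; 9, 1, 1, 2]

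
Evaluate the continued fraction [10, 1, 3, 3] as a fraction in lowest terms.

140/13

Fold from the inside: start with 3/1.
  3 + 1/3 = 10/3
  1 + 3/10 = 13/10
  10 + 10/13 = 140/13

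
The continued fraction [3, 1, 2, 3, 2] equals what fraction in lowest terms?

85/23

Fold from the inside: start with 2/1.
  3 + 1/2 = 7/2
  2 + 2/7 = 16/7
  1 + 7/16 = 23/16
  3 + 16/23 = 85/23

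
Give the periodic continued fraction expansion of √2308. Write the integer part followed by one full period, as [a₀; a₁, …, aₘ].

[48; 24, 96]

a₀ = ⌊√2308⌋ = 48.
With m₀=0, d₀=1 and mₖ₊₁ = dₖaₖ − mₖ, dₖ₊₁ = (n − mₖ₊₁²)/dₖ, aₖ₊₁ = ⌊(a₀+mₖ₊₁)/dₖ₊₁⌋:
  k=1: m=48, d=4, a=24
  k=2: m=48, d=1, a=96
d=1 and a=2a₀=96 at k=2, so the next step gives (m, d) = (48, 4) again — its k=1 value — and the period has length 2.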